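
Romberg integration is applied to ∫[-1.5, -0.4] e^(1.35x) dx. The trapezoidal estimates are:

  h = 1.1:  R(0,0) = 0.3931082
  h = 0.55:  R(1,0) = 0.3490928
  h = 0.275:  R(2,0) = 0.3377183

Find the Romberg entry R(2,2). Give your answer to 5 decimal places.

0.33389

Richardson extrapolation on the trapezoidal column (denominator 4−1=3):
R(1,1) = (4·0.3490928 − 0.3931082) / 3 = 0.3344210
R(2,1) = 0.3377183 + (0.3377183 − 0.3490928)/3 = 0.3339268
R(2,2) = (16·0.3339268 − 0.3344210) / 15 = 0.3338939
(Column j=1 coincides with Simpson's rule on the same nodes.)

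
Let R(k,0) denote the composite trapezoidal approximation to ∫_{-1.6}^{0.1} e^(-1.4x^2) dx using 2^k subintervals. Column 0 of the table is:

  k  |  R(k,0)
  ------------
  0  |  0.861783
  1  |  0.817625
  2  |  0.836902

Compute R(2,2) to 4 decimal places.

Richardson extrapolation on the trapezoidal column (denominator 4−1=3):
R(1,1) = (4·0.817625 − 0.861783) / 3 = 0.802906
R(2,1) = 0.836902 + (0.836902 − 0.817625)/3 = 0.843328
R(2,2) = (16·0.843328 − 0.802906) / 15 = 0.846023

0.8460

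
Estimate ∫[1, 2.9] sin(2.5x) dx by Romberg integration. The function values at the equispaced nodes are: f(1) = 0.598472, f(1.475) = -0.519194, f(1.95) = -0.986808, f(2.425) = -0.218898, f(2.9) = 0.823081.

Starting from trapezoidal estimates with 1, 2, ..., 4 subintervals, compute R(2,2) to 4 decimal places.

R(0,0) (trapezoid, 1 panel, h=1.9000): 1.350475
R(1,0) (trapezoid, 2 panels, h=0.9500): -0.262230
R(2,0) (trapezoid, 4 panels, h=0.4750): -0.481709
R(1,1) = -0.262230 + (-0.262230 − 1.350475)/3 = -0.799798
R(2,1) = -0.481709 + (-0.481709 − (-0.262230))/3 = -0.554869
R(2,2) = -0.554869 + (-0.554869 − (-0.799798))/15 = -0.538540

-0.5385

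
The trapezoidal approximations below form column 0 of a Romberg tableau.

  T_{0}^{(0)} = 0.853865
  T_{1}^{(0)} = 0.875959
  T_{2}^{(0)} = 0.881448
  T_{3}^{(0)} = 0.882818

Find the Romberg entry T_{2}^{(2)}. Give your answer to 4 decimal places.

Richardson extrapolation on the trapezoidal column (denominator 4−1=3):
T_{1}^{(1)} = 0.875959 + (0.875959 − 0.853865)/3 = 0.883324
T_{2}^{(1)} = 0.881448 + (0.881448 − 0.875959)/3 = 0.883278
T_{2}^{(2)} = (16·0.883278 − 0.883324) / 15 = 0.883275

0.8833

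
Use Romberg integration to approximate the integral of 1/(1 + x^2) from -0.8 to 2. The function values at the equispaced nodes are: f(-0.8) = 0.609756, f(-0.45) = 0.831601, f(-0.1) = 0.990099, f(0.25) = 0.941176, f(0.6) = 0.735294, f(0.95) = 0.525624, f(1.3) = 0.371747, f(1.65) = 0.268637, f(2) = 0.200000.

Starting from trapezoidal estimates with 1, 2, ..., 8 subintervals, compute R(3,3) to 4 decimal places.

1.7799

R(0,0) (trapezoid, 1 panel, h=2.8000): 1.133658
R(1,0) (trapezoid, 2 panels, h=1.4000): 1.596241
R(2,0) (trapezoid, 4 panels, h=0.7000): 1.751413
R(3,0) (trapezoid, 8 panels, h=0.3500): 1.774170
R(1,1) = 1.596241 + (1.596241 − 1.133658)/3 = 1.750435
R(2,1) = 1.751413 + (1.751413 − 1.596241)/3 = 1.803137
R(3,1) = 1.774170 + (1.774170 − 1.751413)/3 = 1.781756
R(2,2) = 1.803137 + (1.803137 − 1.750435)/15 = 1.806650
R(3,2) = 1.781756 + (1.781756 − 1.803137)/15 = 1.780331
R(3,3) = 1.780331 + (1.780331 − 1.806650)/63 = 1.779913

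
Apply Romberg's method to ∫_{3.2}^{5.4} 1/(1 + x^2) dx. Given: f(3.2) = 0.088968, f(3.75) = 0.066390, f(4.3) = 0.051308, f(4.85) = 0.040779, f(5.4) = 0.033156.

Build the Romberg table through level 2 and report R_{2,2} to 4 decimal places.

R_{0,0} (trapezoid, 1 panel, h=2.2000): 0.134336
R_{1,0} (trapezoid, 2 panels, h=1.1000): 0.123607
R_{2,0} (trapezoid, 4 panels, h=0.5500): 0.120746
R_{1,1} = 0.123607 + (0.123607 − 0.134336)/3 = 0.120031
R_{2,1} = 0.120746 + (0.120746 − 0.123607)/3 = 0.119792
R_{2,2} = 0.119792 + (0.119792 − 0.120031)/15 = 0.119776

0.1198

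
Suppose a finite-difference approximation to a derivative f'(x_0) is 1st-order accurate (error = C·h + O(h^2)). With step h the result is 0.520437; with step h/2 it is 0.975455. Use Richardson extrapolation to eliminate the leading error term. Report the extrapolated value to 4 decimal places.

Extrapolated value = (2·A(h/2) − A(h)) / (2 − 1)
= (2·0.975455 − 0.520437) / 1
= 1.430473 / 1 = 1.430473

1.4305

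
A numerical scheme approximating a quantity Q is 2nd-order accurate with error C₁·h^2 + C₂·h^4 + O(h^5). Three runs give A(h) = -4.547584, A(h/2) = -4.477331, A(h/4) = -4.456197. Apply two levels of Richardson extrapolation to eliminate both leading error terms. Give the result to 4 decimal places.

-4.4488

First eliminate the h^2 term (factor 2^2 = 4):
  B₁ = (4·(-4.477331) − (-4.547584))/3 = -4.453913
  B₂ = (4·(-4.456197) − (-4.477331))/3 = -4.449152
Then eliminate the h^4 term (factor 2^4 = 16):
  (16·(-4.449152) − (-4.453913))/15 = -4.448835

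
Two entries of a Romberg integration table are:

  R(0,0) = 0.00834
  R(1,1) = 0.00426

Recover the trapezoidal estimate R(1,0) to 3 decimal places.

From R(1,1) = (4·R(1,0) − R(0,0))/3, solve for R(1,0):
4·R(1,0) = 3·0.00426 + 0.00834 = 0.02112
R(1,0) = 0.00528

0.005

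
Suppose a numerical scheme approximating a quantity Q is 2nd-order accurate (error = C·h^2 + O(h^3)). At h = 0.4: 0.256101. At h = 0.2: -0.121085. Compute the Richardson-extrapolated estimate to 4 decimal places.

Extrapolated value = (4·A(h/2) − A(h)) / (4 − 1)
= (4·(-0.121085) − 0.256101) / 3
= -0.740441 / 3 = -0.246814

-0.2468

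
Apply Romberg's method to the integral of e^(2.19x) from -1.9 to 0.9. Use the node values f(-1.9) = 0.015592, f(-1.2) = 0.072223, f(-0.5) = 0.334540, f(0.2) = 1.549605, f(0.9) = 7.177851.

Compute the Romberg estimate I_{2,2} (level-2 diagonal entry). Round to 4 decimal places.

I_{0,0} (trapezoid, 1 panel, h=2.8000): 10.070820
I_{1,0} (trapezoid, 2 panels, h=1.4000): 5.503766
I_{2,0} (trapezoid, 4 panels, h=0.7000): 3.887163
I_{1,1} = 5.503766 + (5.503766 − 10.070820)/3 = 3.981415
I_{2,1} = 3.887163 + (3.887163 − 5.503766)/3 = 3.348295
I_{2,2} = 3.348295 + (3.348295 − 3.981415)/15 = 3.306087

3.3061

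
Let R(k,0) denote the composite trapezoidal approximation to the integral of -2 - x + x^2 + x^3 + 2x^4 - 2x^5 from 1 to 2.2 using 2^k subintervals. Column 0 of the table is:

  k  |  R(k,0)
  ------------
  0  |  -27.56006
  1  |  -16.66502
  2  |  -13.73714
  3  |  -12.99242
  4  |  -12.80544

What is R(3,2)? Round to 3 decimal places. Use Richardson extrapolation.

-12.743

R(2,1) = (4·(-13.73714) − (-16.66502)) / 3 = -12.76118
R(3,1) = (4·(-12.99242) − (-13.73714)) / 3 = -12.74418
R(3,2) = -12.74418 + (-12.74418 − (-12.76118))/15 = -12.74305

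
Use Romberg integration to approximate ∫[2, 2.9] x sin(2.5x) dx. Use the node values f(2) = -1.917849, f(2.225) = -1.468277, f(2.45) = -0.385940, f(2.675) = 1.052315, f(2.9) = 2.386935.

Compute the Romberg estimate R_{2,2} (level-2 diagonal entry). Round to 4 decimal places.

-0.1466

R_{0,0} (trapezoid, 1 panel, h=0.9000): 0.211089
R_{1,0} (trapezoid, 2 panels, h=0.4500): -0.068129
R_{2,0} (trapezoid, 4 panels, h=0.2250): -0.127656
R_{1,1} = -0.068129 + (-0.068129 − 0.211089)/3 = -0.161202
R_{2,1} = -0.127656 + (-0.127656 − (-0.068129))/3 = -0.147498
R_{2,2} = -0.147498 + (-0.147498 − (-0.161202))/15 = -0.146584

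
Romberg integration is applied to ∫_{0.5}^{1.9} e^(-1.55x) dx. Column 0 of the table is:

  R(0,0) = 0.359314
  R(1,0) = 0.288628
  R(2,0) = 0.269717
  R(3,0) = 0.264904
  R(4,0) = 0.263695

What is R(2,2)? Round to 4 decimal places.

0.2633

Richardson extrapolation on the trapezoidal column (denominator 4−1=3):
R(1,1) = (4·0.288628 − 0.359314) / 3 = 0.265066
R(2,1) = 0.269717 + (0.269717 − 0.288628)/3 = 0.263413
R(2,2) = (16·0.263413 − 0.265066) / 15 = 0.263303
(Column j=1 coincides with Simpson's rule on the same nodes.)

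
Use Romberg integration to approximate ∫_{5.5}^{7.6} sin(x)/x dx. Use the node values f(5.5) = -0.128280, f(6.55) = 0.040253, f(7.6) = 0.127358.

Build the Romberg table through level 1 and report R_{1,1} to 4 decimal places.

R_{0,0} (trapezoid, 1 panel, h=2.1000): -0.000968
R_{1,0} (trapezoid, 2 panels, h=1.0500): 0.041782
R_{1,1} = 0.041782 + (0.041782 − (-0.000968))/3 = 0.056032

0.0560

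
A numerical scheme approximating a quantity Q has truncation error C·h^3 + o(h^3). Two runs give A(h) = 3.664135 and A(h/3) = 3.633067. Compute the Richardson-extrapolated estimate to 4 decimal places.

The leading error scales as h^3; refining by a factor of 3 reduces it by 3^3 = 27.
Extrapolated value = (27·A(h/3) − A(h)) / (27 − 1)
= (27·3.633067 − 3.664135) / 26
= 94.428674 / 26 = 3.631872

3.6319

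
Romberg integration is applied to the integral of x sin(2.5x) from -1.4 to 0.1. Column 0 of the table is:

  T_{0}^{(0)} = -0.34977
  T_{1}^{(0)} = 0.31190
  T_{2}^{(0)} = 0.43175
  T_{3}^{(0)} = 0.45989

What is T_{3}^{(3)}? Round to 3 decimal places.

0.469

Richardson extrapolation on the trapezoidal column (denominator 4−1=3):
T_{1}^{(1)} = 0.31190 + (0.31190 − (-0.34977))/3 = 0.53246
T_{2}^{(1)} = (4·0.43175 − 0.31190) / 3 = 0.47170
T_{3}^{(1)} = (4·0.45989 − 0.43175) / 3 = 0.46927
T_{2}^{(2)} = (16·0.47170 − 0.53246) / 15 = 0.46765
T_{3}^{(2)} = 0.46927 + (0.46927 − 0.47170)/15 = 0.46911
T_{3}^{(3)} = (64·0.46911 − 0.46765) / 63 = 0.46913
(Column j=1 coincides with Simpson's rule on the same nodes.)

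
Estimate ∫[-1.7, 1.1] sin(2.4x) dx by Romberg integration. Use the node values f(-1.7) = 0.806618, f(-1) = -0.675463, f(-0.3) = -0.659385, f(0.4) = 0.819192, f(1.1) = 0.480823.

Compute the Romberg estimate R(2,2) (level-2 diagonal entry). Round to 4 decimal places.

0.1773

R(0,0) (trapezoid, 1 panel, h=2.8000): 1.802417
R(1,0) (trapezoid, 2 panels, h=1.4000): -0.021930
R(2,0) (trapezoid, 4 panels, h=0.7000): 0.089645
R(1,1) = -0.021930 + (-0.021930 − 1.802417)/3 = -0.630046
R(2,1) = 0.089645 + (0.089645 − (-0.021930))/3 = 0.126837
R(2,2) = 0.126837 + (0.126837 − (-0.630046))/15 = 0.177296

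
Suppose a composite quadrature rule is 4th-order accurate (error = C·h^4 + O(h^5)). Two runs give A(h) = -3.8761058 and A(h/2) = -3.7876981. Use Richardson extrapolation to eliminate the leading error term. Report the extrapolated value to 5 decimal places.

The leading error scales as h^4; refining by a factor of 2 reduces it by 2^4 = 16.
Extrapolated value = (16·A(h/2) − A(h)) / (16 − 1)
= (16·(-3.7876981) − (-3.8761058)) / 15
= -56.7270638 / 15 = -3.7818043

-3.78180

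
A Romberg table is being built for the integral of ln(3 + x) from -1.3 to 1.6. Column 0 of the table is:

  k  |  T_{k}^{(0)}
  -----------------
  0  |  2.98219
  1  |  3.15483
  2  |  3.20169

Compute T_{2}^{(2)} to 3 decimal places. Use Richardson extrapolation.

Richardson extrapolation on the trapezoidal column (denominator 4−1=3):
T_{1}^{(1)} = 3.15483 + (3.15483 − 2.98219)/3 = 3.21238
T_{2}^{(1)} = (4·3.20169 − 3.15483) / 3 = 3.21731
T_{2}^{(2)} = (16·3.21731 − 3.21238) / 15 = 3.21764
(Column j=1 coincides with Simpson's rule on the same nodes.)

3.218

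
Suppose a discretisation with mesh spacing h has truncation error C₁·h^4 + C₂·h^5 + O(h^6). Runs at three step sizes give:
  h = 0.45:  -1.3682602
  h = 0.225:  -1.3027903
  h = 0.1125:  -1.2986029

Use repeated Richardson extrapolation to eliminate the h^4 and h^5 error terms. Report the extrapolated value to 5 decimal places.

First eliminate the h^4 term (factor 2^4 = 16):
  B₁ = (16·(-1.3027903) − (-1.3682602))/15 = -1.2984256
  B₂ = (16·(-1.2986029) − (-1.3027903))/15 = -1.2983237
Then eliminate the h^5 term (factor 2^5 = 32):
  (32·(-1.2983237) − (-1.2984256))/31 = -1.2983204

-1.29832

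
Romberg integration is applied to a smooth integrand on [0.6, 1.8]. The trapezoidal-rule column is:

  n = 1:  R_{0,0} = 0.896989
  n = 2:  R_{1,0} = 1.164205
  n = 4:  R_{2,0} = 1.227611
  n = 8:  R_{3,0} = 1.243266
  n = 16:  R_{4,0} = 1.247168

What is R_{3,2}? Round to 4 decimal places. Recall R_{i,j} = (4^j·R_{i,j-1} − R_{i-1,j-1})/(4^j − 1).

1.2485

Richardson extrapolation on the trapezoidal column (denominator 4−1=3):
R_{2,1} = (4·1.227611 − 1.164205) / 3 = 1.248746
R_{3,1} = 1.243266 + (1.243266 − 1.227611)/3 = 1.248484
R_{3,2} = (16·1.248484 − 1.248746) / 15 = 1.248467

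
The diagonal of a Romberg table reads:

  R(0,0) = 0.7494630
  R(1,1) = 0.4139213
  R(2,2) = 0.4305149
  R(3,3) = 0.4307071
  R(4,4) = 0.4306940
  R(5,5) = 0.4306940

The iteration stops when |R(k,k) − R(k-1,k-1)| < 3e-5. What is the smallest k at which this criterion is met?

|R(1,1) − R(0,0)| = 0.3355417 ≥ 3e-5
|R(2,2) − R(1,1)| = 0.0165936 ≥ 3e-5
|R(3,3) − R(2,2)| = 0.0001922 ≥ 3e-5
|R(4,4) − R(3,3)| = 0.0000131 < 3e-5

k = 4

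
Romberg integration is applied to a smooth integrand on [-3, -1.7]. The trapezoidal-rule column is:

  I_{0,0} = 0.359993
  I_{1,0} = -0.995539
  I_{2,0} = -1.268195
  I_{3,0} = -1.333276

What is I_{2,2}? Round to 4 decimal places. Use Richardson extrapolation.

I_{1,1} = (4·(-0.995539) − 0.359993) / 3 = -1.447383
I_{2,1} = -1.268195 + (-1.268195 − (-0.995539))/3 = -1.359080
I_{2,2} = -1.359080 + (-1.359080 − (-1.447383))/15 = -1.353193
(Column j=1 coincides with Simpson's rule on the same nodes.)

-1.3532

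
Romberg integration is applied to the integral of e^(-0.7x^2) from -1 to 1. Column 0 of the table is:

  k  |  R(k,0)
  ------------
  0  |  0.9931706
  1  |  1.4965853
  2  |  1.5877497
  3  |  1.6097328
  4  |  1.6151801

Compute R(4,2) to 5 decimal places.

1.61699

Richardson extrapolation on the trapezoidal column (denominator 4−1=3):
R(3,1) = (4·1.6097328 − 1.5877497) / 3 = 1.6170605
R(4,1) = 1.6151801 + (1.6151801 − 1.6097328)/3 = 1.6169959
R(4,2) = (16·1.6169959 − 1.6170605) / 15 = 1.6169916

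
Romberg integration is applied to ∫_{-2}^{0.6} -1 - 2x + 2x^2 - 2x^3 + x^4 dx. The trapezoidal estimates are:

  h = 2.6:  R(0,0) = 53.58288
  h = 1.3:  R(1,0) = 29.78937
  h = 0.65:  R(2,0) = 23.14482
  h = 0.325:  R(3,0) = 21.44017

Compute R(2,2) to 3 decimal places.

20.868

Richardson extrapolation on the trapezoidal column (denominator 4−1=3):
R(1,1) = (4·29.78937 − 53.58288) / 3 = 21.85820
R(2,1) = (4·23.14482 − 29.78937) / 3 = 20.92997
R(2,2) = (16·20.92997 − 21.85820) / 15 = 20.86809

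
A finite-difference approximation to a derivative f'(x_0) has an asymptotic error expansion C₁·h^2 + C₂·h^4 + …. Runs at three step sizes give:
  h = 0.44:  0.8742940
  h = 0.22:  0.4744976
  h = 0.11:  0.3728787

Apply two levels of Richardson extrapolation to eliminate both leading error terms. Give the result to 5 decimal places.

0.33886

First eliminate the h^2 term (factor 2^2 = 4):
  B₁ = (4·0.4744976 − 0.8742940)/3 = 0.3412321
  B₂ = (4·0.3728787 − 0.4744976)/3 = 0.3390057
Then eliminate the h^4 term (factor 2^4 = 16):
  (16·0.3390057 − 0.3412321)/15 = 0.3388573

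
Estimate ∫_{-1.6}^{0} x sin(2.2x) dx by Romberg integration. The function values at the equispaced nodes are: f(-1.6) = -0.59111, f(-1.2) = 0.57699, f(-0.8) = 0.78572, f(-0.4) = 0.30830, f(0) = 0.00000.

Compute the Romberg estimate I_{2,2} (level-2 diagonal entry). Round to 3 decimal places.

0.598

I_{0,0} (trapezoid, 1 panel, h=1.6000): -0.47289
I_{1,0} (trapezoid, 2 panels, h=0.8000): 0.39213
I_{2,0} (trapezoid, 4 panels, h=0.4000): 0.55018
I_{1,1} = 0.39213 + (0.39213 − (-0.47289))/3 = 0.68047
I_{2,1} = 0.55018 + (0.55018 − 0.39213)/3 = 0.60286
I_{2,2} = 0.60286 + (0.60286 − 0.68047)/15 = 0.59769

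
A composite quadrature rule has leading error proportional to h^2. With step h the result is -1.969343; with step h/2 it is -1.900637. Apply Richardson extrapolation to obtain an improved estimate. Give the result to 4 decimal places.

-1.8777

Extrapolated value = (4·A(h/2) − A(h)) / (4 − 1)
= (4·(-1.900637) − (-1.969343)) / 3
= -5.633205 / 3 = -1.877735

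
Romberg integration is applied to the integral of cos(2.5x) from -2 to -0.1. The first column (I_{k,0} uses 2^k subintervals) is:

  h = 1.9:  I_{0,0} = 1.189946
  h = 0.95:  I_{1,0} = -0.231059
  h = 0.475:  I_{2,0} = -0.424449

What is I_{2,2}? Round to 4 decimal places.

Richardson extrapolation on the trapezoidal column (denominator 4−1=3):
I_{1,1} = -0.231059 + (-0.231059 − 1.189946)/3 = -0.704727
I_{2,1} = -0.424449 + (-0.424449 − (-0.231059))/3 = -0.488912
I_{2,2} = (16·(-0.488912) − (-0.704727)) / 15 = -0.474524
(Column j=1 coincides with Simpson's rule on the same nodes.)

-0.4745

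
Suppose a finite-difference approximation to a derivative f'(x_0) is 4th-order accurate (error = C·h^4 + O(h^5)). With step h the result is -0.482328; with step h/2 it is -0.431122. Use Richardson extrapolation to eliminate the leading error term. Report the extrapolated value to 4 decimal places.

The leading error scales as h^4; refining by a factor of 2 reduces it by 2^4 = 16.
Extrapolated value = (16·A(h/2) − A(h)) / (16 − 1)
= (16·(-0.431122) − (-0.482328)) / 15
= -6.415624 / 15 = -0.427708

-0.4277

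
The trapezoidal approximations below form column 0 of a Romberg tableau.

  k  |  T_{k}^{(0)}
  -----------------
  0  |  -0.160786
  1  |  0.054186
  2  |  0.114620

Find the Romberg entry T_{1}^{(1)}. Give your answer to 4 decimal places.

Richardson extrapolation on the trapezoidal column (denominator 4−1=3):
T_{1}^{(1)} = (4·0.054186 − (-0.160786)) / 3 = 0.125843

0.1258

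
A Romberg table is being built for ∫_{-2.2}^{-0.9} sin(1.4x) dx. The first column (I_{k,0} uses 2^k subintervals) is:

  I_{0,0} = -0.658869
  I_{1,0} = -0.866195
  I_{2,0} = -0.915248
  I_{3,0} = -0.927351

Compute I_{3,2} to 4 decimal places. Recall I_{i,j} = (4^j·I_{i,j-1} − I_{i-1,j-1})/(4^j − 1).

-0.9314

I_{2,1} = (4·(-0.915248) − (-0.866195)) / 3 = -0.931599
I_{3,1} = (4·(-0.927351) − (-0.915248)) / 3 = -0.931385
I_{3,2} = -0.931385 + (-0.931385 − (-0.931599))/15 = -0.931371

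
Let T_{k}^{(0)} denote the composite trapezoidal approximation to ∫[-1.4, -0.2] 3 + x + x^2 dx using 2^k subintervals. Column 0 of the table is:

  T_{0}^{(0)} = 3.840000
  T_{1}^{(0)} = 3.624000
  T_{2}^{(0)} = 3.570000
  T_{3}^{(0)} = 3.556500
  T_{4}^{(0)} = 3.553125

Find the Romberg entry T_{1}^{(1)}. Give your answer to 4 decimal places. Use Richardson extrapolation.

3.5520

T_{1}^{(1)} = 3.624000 + (3.624000 − 3.840000)/3 = 3.552000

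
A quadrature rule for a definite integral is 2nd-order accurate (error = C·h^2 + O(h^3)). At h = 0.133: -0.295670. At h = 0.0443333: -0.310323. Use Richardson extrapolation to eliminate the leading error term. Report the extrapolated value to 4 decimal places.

-0.3122

The leading error scales as h^2; refining by a factor of 3 reduces it by 3^2 = 9.
Extrapolated value = (9·A(h/3) − A(h)) / (9 − 1)
= (9·(-0.310323) − (-0.295670)) / 8
= -2.497237 / 8 = -0.312155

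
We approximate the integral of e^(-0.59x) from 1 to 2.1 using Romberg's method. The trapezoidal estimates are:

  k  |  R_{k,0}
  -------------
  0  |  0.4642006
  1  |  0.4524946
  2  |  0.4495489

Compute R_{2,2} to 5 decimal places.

Richardson extrapolation on the trapezoidal column (denominator 4−1=3):
R_{1,1} = 0.4524946 + (0.4524946 − 0.4642006)/3 = 0.4485926
R_{2,1} = (4·0.4495489 − 0.4524946) / 3 = 0.4485670
R_{2,2} = 0.4485670 + (0.4485670 − 0.4485926)/15 = 0.4485653

0.44857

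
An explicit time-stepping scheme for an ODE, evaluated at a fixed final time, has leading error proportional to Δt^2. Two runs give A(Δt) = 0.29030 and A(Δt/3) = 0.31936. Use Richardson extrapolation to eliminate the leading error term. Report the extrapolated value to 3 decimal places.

0.323

The leading error scales as Δt^2; refining by a factor of 3 reduces it by 3^2 = 9.
Extrapolated value = (9·A(Δt/3) − A(Δt)) / (9 − 1)
= (9·0.31936 − 0.29030) / 8
= 2.58394 / 8 = 0.32299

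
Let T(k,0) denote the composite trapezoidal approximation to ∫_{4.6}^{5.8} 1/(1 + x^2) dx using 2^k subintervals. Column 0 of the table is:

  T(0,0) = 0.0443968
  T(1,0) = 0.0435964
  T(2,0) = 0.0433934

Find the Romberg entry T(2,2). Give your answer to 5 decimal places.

T(1,1) = 0.0435964 + (0.0435964 − 0.0443968)/3 = 0.0433296
T(2,1) = 0.0433934 + (0.0433934 − 0.0435964)/3 = 0.0433257
T(2,2) = (16·0.0433257 − 0.0433296) / 15 = 0.0433254

0.04333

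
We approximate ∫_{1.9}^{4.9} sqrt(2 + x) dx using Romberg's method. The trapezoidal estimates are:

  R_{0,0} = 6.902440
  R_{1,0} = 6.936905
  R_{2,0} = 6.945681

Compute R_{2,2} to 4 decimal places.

Richardson extrapolation on the trapezoidal column (denominator 4−1=3):
R_{1,1} = 6.936905 + (6.936905 − 6.902440)/3 = 6.948393
R_{2,1} = (4·6.945681 − 6.936905) / 3 = 6.948606
R_{2,2} = (16·6.948606 − 6.948393) / 15 = 6.948620

6.9486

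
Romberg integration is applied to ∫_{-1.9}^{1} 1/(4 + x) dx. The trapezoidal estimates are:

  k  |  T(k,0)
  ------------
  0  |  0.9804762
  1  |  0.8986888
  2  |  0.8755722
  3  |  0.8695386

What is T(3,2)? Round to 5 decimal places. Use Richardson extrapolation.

Richardson extrapolation on the trapezoidal column (denominator 4−1=3):
T(2,1) = (4·0.8755722 − 0.8986888) / 3 = 0.8678667
T(3,1) = 0.8695386 + (0.8695386 − 0.8755722)/3 = 0.8675274
T(3,2) = (16·0.8675274 − 0.8678667) / 15 = 0.8675048

0.86750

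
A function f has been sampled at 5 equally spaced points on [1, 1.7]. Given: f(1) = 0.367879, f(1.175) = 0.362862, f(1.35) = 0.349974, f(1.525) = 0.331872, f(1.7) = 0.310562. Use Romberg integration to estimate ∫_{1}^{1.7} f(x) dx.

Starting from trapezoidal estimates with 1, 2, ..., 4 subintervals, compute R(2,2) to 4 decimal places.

R(0,0) (trapezoid, 1 panel, h=0.7000): 0.237454
R(1,0) (trapezoid, 2 panels, h=0.3500): 0.241218
R(2,0) (trapezoid, 4 panels, h=0.1750): 0.242187
R(1,1) = 0.241218 + (0.241218 − 0.237454)/3 = 0.242473
R(2,1) = 0.242187 + (0.242187 − 0.241218)/3 = 0.242510
R(2,2) = 0.242510 + (0.242510 − 0.242473)/15 = 0.242512

0.2425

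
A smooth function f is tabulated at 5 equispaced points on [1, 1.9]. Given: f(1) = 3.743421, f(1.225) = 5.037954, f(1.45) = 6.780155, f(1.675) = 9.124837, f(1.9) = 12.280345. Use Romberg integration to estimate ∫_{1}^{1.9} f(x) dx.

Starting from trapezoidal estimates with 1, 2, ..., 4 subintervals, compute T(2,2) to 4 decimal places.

6.4674

T(0,0) (trapezoid, 1 panel, h=0.9000): 7.210695
T(1,0) (trapezoid, 2 panels, h=0.4500): 6.656417
T(2,0) (trapezoid, 4 panels, h=0.2250): 6.514837
T(1,1) = 6.656417 + (6.656417 − 7.210695)/3 = 6.471658
T(2,1) = 6.514837 + (6.514837 − 6.656417)/3 = 6.467644
T(2,2) = 6.467644 + (6.467644 − 6.471658)/15 = 6.467376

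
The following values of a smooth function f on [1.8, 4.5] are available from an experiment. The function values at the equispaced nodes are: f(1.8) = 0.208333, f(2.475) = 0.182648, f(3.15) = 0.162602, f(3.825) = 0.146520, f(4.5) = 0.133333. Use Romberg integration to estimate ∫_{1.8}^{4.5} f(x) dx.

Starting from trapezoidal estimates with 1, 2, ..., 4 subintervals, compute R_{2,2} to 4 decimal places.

R_{0,0} (trapezoid, 1 panel, h=2.7000): 0.461249
R_{1,0} (trapezoid, 2 panels, h=1.3500): 0.450137
R_{2,0} (trapezoid, 4 panels, h=0.6750): 0.447257
R_{1,1} = 0.450137 + (0.450137 − 0.461249)/3 = 0.446433
R_{2,1} = 0.447257 + (0.447257 − 0.450137)/3 = 0.446297
R_{2,2} = 0.446297 + (0.446297 − 0.446433)/15 = 0.446288

0.4463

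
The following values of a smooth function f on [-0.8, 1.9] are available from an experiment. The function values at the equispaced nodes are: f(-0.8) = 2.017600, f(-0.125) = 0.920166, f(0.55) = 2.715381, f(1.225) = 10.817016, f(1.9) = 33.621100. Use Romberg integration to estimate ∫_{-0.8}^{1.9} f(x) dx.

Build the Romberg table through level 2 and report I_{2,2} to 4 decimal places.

19.7294

I_{0,0} (trapezoid, 1 panel, h=2.7000): 48.112245
I_{1,0} (trapezoid, 2 panels, h=1.3500): 27.721887
I_{2,0} (trapezoid, 4 panels, h=0.6750): 21.783541
I_{1,1} = 27.721887 + (27.721887 − 48.112245)/3 = 20.925101
I_{2,1} = 21.783541 + (21.783541 − 27.721887)/3 = 19.804092
I_{2,2} = 19.804092 + (19.804092 − 20.925101)/15 = 19.729358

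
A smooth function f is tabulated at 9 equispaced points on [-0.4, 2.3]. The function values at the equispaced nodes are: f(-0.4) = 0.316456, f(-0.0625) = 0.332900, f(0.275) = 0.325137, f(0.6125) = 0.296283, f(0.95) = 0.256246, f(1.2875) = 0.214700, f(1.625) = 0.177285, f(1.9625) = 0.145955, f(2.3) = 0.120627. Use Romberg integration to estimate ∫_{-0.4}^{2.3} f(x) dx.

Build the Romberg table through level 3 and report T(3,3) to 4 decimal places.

0.6652

T(0,0) (trapezoid, 1 panel, h=2.7000): 0.590062
T(1,0) (trapezoid, 2 panels, h=1.3500): 0.640963
T(2,0) (trapezoid, 4 panels, h=0.6750): 0.659616
T(3,0) (trapezoid, 8 panels, h=0.3375): 0.663879
T(1,1) = 0.640963 + (0.640963 − 0.590062)/3 = 0.657930
T(2,1) = 0.659616 + (0.659616 − 0.640963)/3 = 0.665834
T(3,1) = 0.663879 + (0.663879 − 0.659616)/3 = 0.665300
T(2,2) = 0.665834 + (0.665834 − 0.657930)/15 = 0.666361
T(3,2) = 0.665300 + (0.665300 − 0.665834)/15 = 0.665264
T(3,3) = 0.665264 + (0.665264 − 0.666361)/63 = 0.665247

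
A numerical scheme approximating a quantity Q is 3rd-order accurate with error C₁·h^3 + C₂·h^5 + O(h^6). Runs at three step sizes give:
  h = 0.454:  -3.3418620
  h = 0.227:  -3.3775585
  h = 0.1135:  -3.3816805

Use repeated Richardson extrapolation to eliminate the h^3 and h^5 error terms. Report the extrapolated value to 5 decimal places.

-3.38226

First eliminate the h^3 term (factor 2^3 = 8):
  B₁ = (8·(-3.3775585) − (-3.3418620))/7 = -3.3826580
  B₂ = (8·(-3.3816805) − (-3.3775585))/7 = -3.3822694
Then eliminate the h^5 term (factor 2^5 = 32):
  (32·(-3.3822694) − (-3.3826580))/31 = -3.3822569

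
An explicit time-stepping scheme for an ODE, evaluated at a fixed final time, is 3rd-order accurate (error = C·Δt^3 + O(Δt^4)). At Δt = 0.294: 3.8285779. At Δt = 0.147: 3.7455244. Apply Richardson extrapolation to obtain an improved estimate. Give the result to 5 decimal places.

3.73366

The leading error scales as Δt^3; refining by a factor of 2 reduces it by 2^3 = 8.
Extrapolated value = (8·A(Δt/2) − A(Δt)) / (8 − 1)
= (8·3.7455244 − 3.8285779) / 7
= 26.1356173 / 7 = 3.7336596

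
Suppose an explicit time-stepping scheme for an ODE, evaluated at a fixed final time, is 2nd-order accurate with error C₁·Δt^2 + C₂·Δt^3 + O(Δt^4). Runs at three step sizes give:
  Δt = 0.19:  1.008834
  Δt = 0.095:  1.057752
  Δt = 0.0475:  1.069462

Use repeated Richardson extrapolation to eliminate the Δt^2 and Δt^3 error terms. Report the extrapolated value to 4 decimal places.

1.0733

First eliminate the Δt^2 term (factor 2^2 = 4):
  B₁ = (4·1.057752 − 1.008834)/3 = 1.074058
  B₂ = (4·1.069462 − 1.057752)/3 = 1.073365
Then eliminate the Δt^3 term (factor 2^3 = 8):
  (8·1.073365 − 1.074058)/7 = 1.073266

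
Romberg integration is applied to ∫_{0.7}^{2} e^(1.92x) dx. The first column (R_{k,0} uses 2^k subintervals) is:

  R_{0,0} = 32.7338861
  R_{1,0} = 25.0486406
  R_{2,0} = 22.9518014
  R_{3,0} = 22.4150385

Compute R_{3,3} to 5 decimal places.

22.23497

Richardson extrapolation on the trapezoidal column (denominator 4−1=3):
R_{1,1} = (4·25.0486406 − 32.7338861) / 3 = 22.4868921
R_{2,1} = (4·22.9518014 − 25.0486406) / 3 = 22.2528550
R_{3,1} = (4·22.4150385 − 22.9518014) / 3 = 22.2361175
R_{2,2} = (16·22.2528550 − 22.4868921) / 15 = 22.2372525
R_{3,2} = (16·22.2361175 − 22.2528550) / 15 = 22.2350017
R_{3,3} = (64·22.2350017 − 22.2372525) / 63 = 22.2349660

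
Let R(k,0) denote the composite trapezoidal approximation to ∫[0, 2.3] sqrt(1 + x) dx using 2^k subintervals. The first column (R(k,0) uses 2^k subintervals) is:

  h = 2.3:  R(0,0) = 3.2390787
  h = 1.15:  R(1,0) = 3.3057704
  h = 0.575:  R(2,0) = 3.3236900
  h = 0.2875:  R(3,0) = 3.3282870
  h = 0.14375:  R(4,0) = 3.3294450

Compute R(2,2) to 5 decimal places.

Richardson extrapolation on the trapezoidal column (denominator 4−1=3):
R(1,1) = 3.3057704 + (3.3057704 − 3.2390787)/3 = 3.3280010
R(2,1) = 3.3236900 + (3.3236900 − 3.3057704)/3 = 3.3296632
R(2,2) = (16·3.3296632 − 3.3280010) / 15 = 3.3297740

3.32977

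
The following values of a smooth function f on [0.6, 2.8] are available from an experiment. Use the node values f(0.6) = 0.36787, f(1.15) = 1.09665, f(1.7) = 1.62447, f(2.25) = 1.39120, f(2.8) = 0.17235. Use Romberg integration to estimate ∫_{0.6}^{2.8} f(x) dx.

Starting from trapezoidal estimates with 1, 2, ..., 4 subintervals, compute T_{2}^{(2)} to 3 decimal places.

T_{0}^{(0)} (trapezoid, 1 panel, h=2.2000): 0.59424
T_{1}^{(0)} (trapezoid, 2 panels, h=1.1000): 2.08404
T_{2}^{(0)} (trapezoid, 4 panels, h=0.5500): 2.41034
T_{1}^{(1)} = 2.08404 + (2.08404 − 0.59424)/3 = 2.58064
T_{2}^{(1)} = 2.41034 + (2.41034 − 2.08404)/3 = 2.51911
T_{2}^{(2)} = 2.51911 + (2.51911 − 2.58064)/15 = 2.51501

2.515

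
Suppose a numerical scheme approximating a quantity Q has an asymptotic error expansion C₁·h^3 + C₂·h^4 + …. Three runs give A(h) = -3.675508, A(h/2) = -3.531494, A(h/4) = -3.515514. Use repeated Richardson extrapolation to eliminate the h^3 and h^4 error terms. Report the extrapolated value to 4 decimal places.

-3.5134

First eliminate the h^3 term (factor 2^3 = 8):
  B₁ = (8·(-3.531494) − (-3.675508))/7 = -3.510921
  B₂ = (8·(-3.515514) − (-3.531494))/7 = -3.513231
Then eliminate the h^4 term (factor 2^4 = 16):
  (16·(-3.513231) − (-3.510921))/15 = -3.513385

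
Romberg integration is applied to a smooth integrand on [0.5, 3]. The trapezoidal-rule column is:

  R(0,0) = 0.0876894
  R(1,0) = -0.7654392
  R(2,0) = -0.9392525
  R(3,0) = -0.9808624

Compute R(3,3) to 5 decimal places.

-0.99458

R(1,1) = (4·(-0.7654392) − 0.0876894) / 3 = -1.0498154
R(2,1) = -0.9392525 + (-0.9392525 − (-0.7654392))/3 = -0.9971903
R(3,1) = (4·(-0.9808624) − (-0.9392525)) / 3 = -0.9947324
R(2,2) = (16·(-0.9971903) − (-1.0498154)) / 15 = -0.9936820
R(3,2) = -0.9947324 + (-0.9947324 − (-0.9971903))/15 = -0.9945685
R(3,3) = -0.9945685 + (-0.9945685 − (-0.9936820))/63 = -0.9945826
(Column j=1 coincides with Simpson's rule on the same nodes.)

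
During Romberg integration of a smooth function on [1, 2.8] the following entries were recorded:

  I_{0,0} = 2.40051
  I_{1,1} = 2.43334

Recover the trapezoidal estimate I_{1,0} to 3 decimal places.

2.425

From I_{1,1} = (4·I_{1,0} − I_{0,0})/3, solve for I_{1,0}:
4·I_{1,0} = 3·2.43334 + 2.40051 = 9.70053
I_{1,0} = 2.42513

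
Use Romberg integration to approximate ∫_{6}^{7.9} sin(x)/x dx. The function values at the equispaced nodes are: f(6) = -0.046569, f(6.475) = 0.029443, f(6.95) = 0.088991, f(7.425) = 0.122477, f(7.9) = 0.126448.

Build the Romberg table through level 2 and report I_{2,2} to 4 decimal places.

0.1370

I_{0,0} (trapezoid, 1 panel, h=1.9000): 0.075885
I_{1,0} (trapezoid, 2 panels, h=0.9500): 0.122484
I_{2,0} (trapezoid, 4 panels, h=0.4750): 0.133404
I_{1,1} = 0.122484 + (0.122484 − 0.075885)/3 = 0.138017
I_{2,1} = 0.133404 + (0.133404 − 0.122484)/3 = 0.137044
I_{2,2} = 0.137044 + (0.137044 − 0.138017)/15 = 0.136979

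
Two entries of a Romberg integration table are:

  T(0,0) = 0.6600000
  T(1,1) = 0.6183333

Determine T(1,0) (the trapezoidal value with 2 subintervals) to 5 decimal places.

0.62875

From T(1,1) = (4·T(1,0) − T(0,0))/3, solve for T(1,0):
4·T(1,0) = 3·0.6183333 + 0.6600000 = 2.5149999
T(1,0) = 0.6287500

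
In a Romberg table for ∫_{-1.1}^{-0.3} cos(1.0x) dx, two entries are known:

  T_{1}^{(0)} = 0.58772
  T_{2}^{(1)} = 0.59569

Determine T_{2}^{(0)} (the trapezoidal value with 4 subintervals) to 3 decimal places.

From T_{2}^{(1)} = (4·T_{2}^{(0)} − T_{1}^{(0)})/3, solve for T_{2}^{(0)}:
4·T_{2}^{(0)} = 3·0.59569 + 0.58772 = 2.37479
T_{2}^{(0)} = 0.59370

0.594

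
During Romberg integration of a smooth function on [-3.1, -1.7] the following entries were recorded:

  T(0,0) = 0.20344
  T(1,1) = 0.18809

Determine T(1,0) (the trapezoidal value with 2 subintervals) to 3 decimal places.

From T(1,1) = (4·T(1,0) − T(0,0))/3, solve for T(1,0):
4·T(1,0) = 3·0.18809 + 0.20344 = 0.76771
T(1,0) = 0.19193

0.192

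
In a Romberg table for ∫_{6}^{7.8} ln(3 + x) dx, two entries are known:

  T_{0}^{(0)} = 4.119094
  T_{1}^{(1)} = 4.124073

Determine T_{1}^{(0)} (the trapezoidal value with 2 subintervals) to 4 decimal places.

4.1228

From T_{1}^{(1)} = (4·T_{1}^{(0)} − T_{0}^{(0)})/3, solve for T_{1}^{(0)}:
4·T_{1}^{(0)} = 3·4.124073 + 4.119094 = 16.491313
T_{1}^{(0)} = 4.122828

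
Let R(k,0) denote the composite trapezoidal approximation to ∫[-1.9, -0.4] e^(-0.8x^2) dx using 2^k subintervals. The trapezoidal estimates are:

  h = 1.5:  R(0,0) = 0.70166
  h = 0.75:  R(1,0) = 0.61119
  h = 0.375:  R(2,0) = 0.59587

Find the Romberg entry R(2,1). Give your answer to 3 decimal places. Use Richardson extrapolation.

R(2,1) = (4·0.59587 − 0.61119) / 3 = 0.59076
(Column j=1 coincides with Simpson's rule on the same nodes.)

0.591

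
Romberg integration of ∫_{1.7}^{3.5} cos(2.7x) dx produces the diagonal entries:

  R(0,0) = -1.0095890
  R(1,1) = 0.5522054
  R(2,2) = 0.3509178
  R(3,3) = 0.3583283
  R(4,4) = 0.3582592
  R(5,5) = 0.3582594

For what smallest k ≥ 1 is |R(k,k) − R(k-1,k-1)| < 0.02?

|R(1,1) − R(0,0)| = 1.5617944 ≥ 0.02
|R(2,2) − R(1,1)| = 0.2012876 ≥ 0.02
|R(3,3) − R(2,2)| = 0.0074105 < 0.02

k = 3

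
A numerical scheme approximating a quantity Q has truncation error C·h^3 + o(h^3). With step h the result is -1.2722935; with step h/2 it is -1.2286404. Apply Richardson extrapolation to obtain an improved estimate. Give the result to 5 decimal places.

-1.22240

The leading error scales as h^3; refining by a factor of 2 reduces it by 2^3 = 8.
Extrapolated value = (8·A(h/2) − A(h)) / (8 − 1)
= (8·(-1.2286404) − (-1.2722935)) / 7
= -8.5568297 / 7 = -1.2224042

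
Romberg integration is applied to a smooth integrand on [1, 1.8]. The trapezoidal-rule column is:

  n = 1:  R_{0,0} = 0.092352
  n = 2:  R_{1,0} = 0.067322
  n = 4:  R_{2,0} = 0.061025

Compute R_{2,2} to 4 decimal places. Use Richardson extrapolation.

R_{1,1} = (4·0.067322 − 0.092352) / 3 = 0.058979
R_{2,1} = (4·0.061025 − 0.067322) / 3 = 0.058926
R_{2,2} = 0.058926 + (0.058926 − 0.058979)/15 = 0.058922

0.0589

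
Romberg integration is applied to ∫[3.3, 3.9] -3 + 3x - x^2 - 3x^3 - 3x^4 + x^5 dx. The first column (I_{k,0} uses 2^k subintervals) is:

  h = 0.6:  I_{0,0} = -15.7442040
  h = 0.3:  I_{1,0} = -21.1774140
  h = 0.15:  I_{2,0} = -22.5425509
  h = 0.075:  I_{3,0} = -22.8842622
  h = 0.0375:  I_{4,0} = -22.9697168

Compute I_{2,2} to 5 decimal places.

Richardson extrapolation on the trapezoidal column (denominator 4−1=3):
I_{1,1} = -21.1774140 + (-21.1774140 − (-15.7442040))/3 = -22.9884840
I_{2,1} = -22.5425509 + (-22.5425509 − (-21.1774140))/3 = -22.9975965
I_{2,2} = (16·(-22.9975965) − (-22.9884840)) / 15 = -22.9982040

-22.99820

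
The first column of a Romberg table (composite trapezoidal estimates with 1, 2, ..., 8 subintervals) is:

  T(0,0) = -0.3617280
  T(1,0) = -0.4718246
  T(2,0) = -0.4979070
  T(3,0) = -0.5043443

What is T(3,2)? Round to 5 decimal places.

-0.50648

T(2,1) = -0.4979070 + (-0.4979070 − (-0.4718246))/3 = -0.5066011
T(3,1) = -0.5043443 + (-0.5043443 − (-0.4979070))/3 = -0.5064901
T(3,2) = (16·(-0.5064901) − (-0.5066011)) / 15 = -0.5064827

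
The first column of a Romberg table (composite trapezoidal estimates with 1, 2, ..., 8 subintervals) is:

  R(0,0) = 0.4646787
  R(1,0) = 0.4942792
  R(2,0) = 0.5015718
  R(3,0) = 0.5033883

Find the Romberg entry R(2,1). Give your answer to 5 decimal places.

R(2,1) = (4·0.5015718 − 0.4942792) / 3 = 0.5040027

0.50400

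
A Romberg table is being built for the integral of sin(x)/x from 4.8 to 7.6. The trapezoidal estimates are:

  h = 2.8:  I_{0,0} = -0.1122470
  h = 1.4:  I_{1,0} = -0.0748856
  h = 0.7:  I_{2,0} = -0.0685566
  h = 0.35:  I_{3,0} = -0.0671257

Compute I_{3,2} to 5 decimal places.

-0.06666

Richardson extrapolation on the trapezoidal column (denominator 4−1=3):
I_{2,1} = (4·(-0.0685566) − (-0.0748856)) / 3 = -0.0664469
I_{3,1} = -0.0671257 + (-0.0671257 − (-0.0685566))/3 = -0.0666487
I_{3,2} = (16·(-0.0666487) − (-0.0664469)) / 15 = -0.0666622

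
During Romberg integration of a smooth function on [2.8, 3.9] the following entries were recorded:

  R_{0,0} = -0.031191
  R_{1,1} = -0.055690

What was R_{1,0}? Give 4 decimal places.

-0.0496

From R_{1,1} = (4·R_{1,0} − R_{0,0})/3, solve for R_{1,0}:
4·R_{1,0} = 3·(-0.055690) + (-0.031191) = -0.198261
R_{1,0} = -0.049565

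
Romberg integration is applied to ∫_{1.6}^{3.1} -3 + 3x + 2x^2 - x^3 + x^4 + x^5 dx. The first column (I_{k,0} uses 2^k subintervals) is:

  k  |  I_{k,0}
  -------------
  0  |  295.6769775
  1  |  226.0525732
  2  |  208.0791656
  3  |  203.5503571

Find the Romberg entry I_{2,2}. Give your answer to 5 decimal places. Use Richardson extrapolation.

202.03760

Richardson extrapolation on the trapezoidal column (denominator 4−1=3):
I_{1,1} = 226.0525732 + (226.0525732 − 295.6769775)/3 = 202.8444384
I_{2,1} = 208.0791656 + (208.0791656 − 226.0525732)/3 = 202.0880297
I_{2,2} = 202.0880297 + (202.0880297 − 202.8444384)/15 = 202.0376025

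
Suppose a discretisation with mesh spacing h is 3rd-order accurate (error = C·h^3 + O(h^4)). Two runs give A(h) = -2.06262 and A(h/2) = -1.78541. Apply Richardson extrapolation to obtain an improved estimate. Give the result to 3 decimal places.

Extrapolated value = (8·A(h/2) − A(h)) / (8 − 1)
= (8·(-1.78541) − (-2.06262)) / 7
= -12.22066 / 7 = -1.74581

-1.746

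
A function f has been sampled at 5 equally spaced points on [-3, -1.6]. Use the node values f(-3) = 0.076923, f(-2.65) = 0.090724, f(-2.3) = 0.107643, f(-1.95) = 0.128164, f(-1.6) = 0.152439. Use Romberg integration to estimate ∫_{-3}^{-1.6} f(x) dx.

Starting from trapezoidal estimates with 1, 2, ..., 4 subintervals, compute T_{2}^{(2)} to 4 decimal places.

T_{0}^{(0)} (trapezoid, 1 panel, h=1.4000): 0.160553
T_{1}^{(0)} (trapezoid, 2 panels, h=0.7000): 0.155627
T_{2}^{(0)} (trapezoid, 4 panels, h=0.3500): 0.154424
T_{1}^{(1)} = 0.155627 + (0.155627 − 0.160553)/3 = 0.153985
T_{2}^{(1)} = 0.154424 + (0.154424 − 0.155627)/3 = 0.154023
T_{2}^{(2)} = 0.154023 + (0.154023 − 0.153985)/15 = 0.154026

0.1540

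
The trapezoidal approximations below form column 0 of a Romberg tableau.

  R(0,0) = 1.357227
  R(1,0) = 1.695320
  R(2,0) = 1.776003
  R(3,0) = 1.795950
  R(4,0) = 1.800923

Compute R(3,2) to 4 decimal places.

R(2,1) = 1.776003 + (1.776003 − 1.695320)/3 = 1.802897
R(3,1) = (4·1.795950 − 1.776003) / 3 = 1.802599
R(3,2) = 1.802599 + (1.802599 − 1.802897)/15 = 1.802579
(Column j=1 coincides with Simpson's rule on the same nodes.)

1.8026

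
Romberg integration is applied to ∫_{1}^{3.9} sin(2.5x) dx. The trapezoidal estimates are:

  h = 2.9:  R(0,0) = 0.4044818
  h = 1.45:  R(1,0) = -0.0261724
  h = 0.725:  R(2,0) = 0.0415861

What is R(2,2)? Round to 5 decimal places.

R(1,1) = (4·(-0.0261724) − 0.4044818) / 3 = -0.1697238
R(2,1) = 0.0415861 + (0.0415861 − (-0.0261724))/3 = 0.0641723
R(2,2) = 0.0641723 + (0.0641723 − (-0.1697238))/15 = 0.0797654

0.07977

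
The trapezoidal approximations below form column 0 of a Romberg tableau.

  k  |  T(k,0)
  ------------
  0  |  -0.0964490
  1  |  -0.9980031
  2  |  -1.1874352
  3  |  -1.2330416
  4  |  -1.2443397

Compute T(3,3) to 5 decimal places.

-1.24810

T(1,1) = (4·(-0.9980031) − (-0.0964490)) / 3 = -1.2985211
T(2,1) = (4·(-1.1874352) − (-0.9980031)) / 3 = -1.2505792
T(3,1) = -1.2330416 + (-1.2330416 − (-1.1874352))/3 = -1.2482437
T(2,2) = -1.2505792 + (-1.2505792 − (-1.2985211))/15 = -1.2473831
T(3,2) = -1.2482437 + (-1.2482437 − (-1.2505792))/15 = -1.2480880
T(3,3) = (64·(-1.2480880) − (-1.2473831)) / 63 = -1.2480992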